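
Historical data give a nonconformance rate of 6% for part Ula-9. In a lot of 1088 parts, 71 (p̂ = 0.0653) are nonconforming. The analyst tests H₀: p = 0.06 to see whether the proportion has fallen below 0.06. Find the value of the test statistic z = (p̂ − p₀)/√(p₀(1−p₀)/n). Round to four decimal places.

p̂ = 71/1088 ≈ 0.0652574.
Standard error under H₀: √(0.06×0.94/1088) = 0.0071999.
z = (0.0652574 − 0.06)/0.0071999 = 0.0052574/0.0071999 = 0.7302.
p-value = P(Z < 0.730) ≈ 0.7674.

z = 0.7302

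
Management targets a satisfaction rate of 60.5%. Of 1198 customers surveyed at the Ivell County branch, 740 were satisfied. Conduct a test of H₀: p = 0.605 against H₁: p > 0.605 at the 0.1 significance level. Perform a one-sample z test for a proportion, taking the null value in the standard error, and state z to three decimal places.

z = 0.899

p̂ = 740/1198 ≈ 0.61770.
Under H₀, SE = √(0.605·0.395/1198) = √(0.000199478) = 0.01412.
z = (0.61770 − 0.605)/0.01412 = 0.01270/0.01412 = 0.899.
p-value = P(Z > 0.899) ≈ 0.1843; since p > α = 0.1, fail to reject H₀.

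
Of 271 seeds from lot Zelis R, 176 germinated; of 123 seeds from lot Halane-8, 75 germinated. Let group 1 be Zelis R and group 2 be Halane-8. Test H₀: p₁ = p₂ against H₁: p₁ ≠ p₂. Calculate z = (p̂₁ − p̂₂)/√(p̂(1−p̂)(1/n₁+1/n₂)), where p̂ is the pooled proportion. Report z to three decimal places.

z = 0.759

p̂₁ = 176/271 = 0.64945, p̂₂ = 75/123 = 0.60976.
Pooled p̂ = (176+75)/(271+123) = 251/394 = 0.63706.
SE = √(p̂(1−p̂)(1/n₁+1/n₂)) = √(0.63706·0.36294·0.0118201) = √(0.002733) = 0.05228.
z = (0.64945 − 0.60976)/0.05228 = 0.03969/0.05228 = 0.759.
Two-sided p-value ≈ 2·Φ(−0.759) = 0.4477.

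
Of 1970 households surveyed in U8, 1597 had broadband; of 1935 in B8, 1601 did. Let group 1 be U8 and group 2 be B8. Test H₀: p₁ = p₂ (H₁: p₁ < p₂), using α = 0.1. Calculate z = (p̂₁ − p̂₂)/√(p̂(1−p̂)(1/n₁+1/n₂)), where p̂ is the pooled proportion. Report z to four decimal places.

p̂₁ = 1597/1970 = 0.810660, p̂₂ = 1601/1935 = 0.827390.
Pooled p̂ = (1597+1601)/(1970+1935) = 3198/3905 = 0.818950.
SE = √(p̂(1−p̂)(1/n₁+1/n₂)) = √(0.818950·0.181050·0.00102441) = √(0.00015189) = 0.012324.
z = (0.810660 − 0.827390)/0.012324 = -0.016730/0.012324 = -1.3575.
p-value = P(Z < -1.357) ≈ 0.0873, so at α = 0.1 we reject H₀.

z = -1.3575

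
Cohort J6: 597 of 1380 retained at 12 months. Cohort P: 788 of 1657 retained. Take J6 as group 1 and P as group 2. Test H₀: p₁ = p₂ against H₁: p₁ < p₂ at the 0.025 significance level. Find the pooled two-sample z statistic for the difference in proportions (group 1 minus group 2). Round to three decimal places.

z = -2.366

p̂₁ = 597/1380 ≈ 0.43261, p̂₂ = 788/1657 ≈ 0.47556.
Pooled p̂ = (597+788)/(1380+1657) = 1385/3037 = 0.45604.
SE = √(0.248068 × 0.00132814) = 0.01815.
z = (0.43261 − 0.47556)/0.01815 = -0.04295/0.01815 = -2.366.
p-value = P(Z < -2.366) ≈ 0.0090, so at α = 0.025 we reject H₀.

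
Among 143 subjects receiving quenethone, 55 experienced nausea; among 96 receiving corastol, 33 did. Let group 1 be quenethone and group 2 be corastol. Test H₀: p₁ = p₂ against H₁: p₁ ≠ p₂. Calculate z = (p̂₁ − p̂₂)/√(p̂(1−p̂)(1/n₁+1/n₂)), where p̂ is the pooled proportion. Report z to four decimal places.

z = 0.6421

p̂₁ = 55/143 ≈ 0.384615, p̂₂ = 33/96 ≈ 0.343750.
Pooled p̂ = (55+33)/(143+96) = 88/239 = 0.368201.
SE = √(p̂(1−p̂)(1/n₁+1/n₂)) = √(0.368201·0.631799·0.0174097) = √(0.00404999) = 0.063640.
z = (0.384615 − 0.343750)/0.063640 = 0.040865/0.063640 = 0.6421.
p-value = 2·P(Z > 0.642) ≈ 0.5208.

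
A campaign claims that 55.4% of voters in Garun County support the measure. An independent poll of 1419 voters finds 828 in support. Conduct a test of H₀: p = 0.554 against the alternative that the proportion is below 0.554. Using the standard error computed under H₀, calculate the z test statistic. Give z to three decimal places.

p̂ = 828/1419 ≈ 0.58351.
SE = √(p₀(1−p₀)/n) = √(0.24708/1419) = 0.01320.
z = (0.58351 − 0.554)/0.01320 = 0.02951/0.01320 = 2.236.
p-value = P(Z < 2.236) ≈ 0.9873.

z = 2.236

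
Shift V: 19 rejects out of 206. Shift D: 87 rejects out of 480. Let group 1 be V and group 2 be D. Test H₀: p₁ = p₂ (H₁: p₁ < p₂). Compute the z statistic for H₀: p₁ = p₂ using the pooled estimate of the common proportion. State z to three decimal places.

z = -2.957

p̂₁ = 19/206 ≈ 0.092233, p̂₂ = 87/480 ≈ 0.181250.
Pooled p̂ = (19+87)/(206+480) = 106/686 = 0.154519.
SE = √(0.130643 × 0.0069377) = 0.030106.
z = (0.092233 − 0.181250)/0.030106 = -0.089017/0.030106 = -2.957.
p-value = P(Z < -2.957) ≈ 0.0016.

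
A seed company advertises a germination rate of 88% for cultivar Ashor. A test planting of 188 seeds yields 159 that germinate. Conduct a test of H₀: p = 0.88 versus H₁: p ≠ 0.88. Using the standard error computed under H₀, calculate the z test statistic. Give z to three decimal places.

z = -1.445

p̂ = 159/188 ≈ 0.845745.
Under H₀, SE = √(0.88·0.12/188) = √(0.000561702) = 0.023700.
z = (0.845745 − 0.88)/0.023700 = -0.034255/0.023700 = -1.445.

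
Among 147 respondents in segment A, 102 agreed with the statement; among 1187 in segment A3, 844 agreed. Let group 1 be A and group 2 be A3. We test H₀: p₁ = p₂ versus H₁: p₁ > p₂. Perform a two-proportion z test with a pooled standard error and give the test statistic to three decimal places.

p̂₁ = 102/147 ≈ 0.69388, p̂₂ = 844/1187 ≈ 0.71104.
Pooled p̂ = (102+844)/(147+1187) = 946/1334 = 0.70915.
SE = √(p̂(1−p̂)(1/n₁+1/n₂)) = √(0.70915·0.29085·0.00764518) = √(0.00157688) = 0.03971.
z = (0.69388 − 0.71104)/0.03971 = -0.01716/0.03971 = -0.432.

z = -0.432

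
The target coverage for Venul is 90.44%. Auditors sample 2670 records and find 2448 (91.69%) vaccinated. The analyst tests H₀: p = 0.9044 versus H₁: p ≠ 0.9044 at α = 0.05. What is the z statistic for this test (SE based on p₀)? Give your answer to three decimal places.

p̂ = 2448/2670 ≈ 0.9168539.
Standard error under H₀: √(0.9044×0.0956/2670) = 0.0056905.
z = (0.9168539 − 0.9044)/0.0056905 = 0.0124539/0.0056905 = 2.189.
p-value = 2·P(Z > 2.189) ≈ 0.0286, so at α = 0.05 we reject H₀.

z = 2.189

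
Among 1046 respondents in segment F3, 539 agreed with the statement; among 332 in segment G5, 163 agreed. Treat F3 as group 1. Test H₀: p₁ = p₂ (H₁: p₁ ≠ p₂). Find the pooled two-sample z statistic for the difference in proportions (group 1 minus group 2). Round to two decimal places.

p̂₁ = 539/1046 ≈ 0.5153, p̂₂ = 163/332 ≈ 0.4910.
Pooled p̂ = (539+163)/(1046+332) = 702/1378 = 0.5094.
SE = √(0.249911 × 0.00396807) = 0.0315.
z = (0.5153 − 0.4910)/0.0315 = 0.0243/0.0315 = 0.77.
p-value = 2·P(Z > 0.773) ≈ 0.4397.

z = 0.77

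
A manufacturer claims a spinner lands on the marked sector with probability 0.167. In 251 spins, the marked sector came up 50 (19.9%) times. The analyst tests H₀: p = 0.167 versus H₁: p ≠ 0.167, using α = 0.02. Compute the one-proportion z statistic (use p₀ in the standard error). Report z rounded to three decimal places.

z = 1.368

p̂ = 50/251 = 0.19920.
SE = √(p₀(1−p₀)/n) = √(0.13911/251) = 0.02354.
z = (0.19920 − 0.167)/0.02354 = 0.03220/0.02354 = 1.368.
p-value = 2·P(Z > 1.368) ≈ 0.1713; since p > α = 0.02, fail to reject H₀.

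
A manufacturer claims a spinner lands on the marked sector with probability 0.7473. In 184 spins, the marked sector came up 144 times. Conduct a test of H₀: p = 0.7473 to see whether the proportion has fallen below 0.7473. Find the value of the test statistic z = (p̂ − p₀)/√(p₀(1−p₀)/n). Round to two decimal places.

z = 1.10

p̂ = 144/184 ≈ 0.7826.
Under H₀, SE = √(0.7473·0.2527/184) = √(0.00102632) = 0.0320.
z = (0.7826 − 0.7473)/0.0320 = 0.0353/0.0320 = 1.10.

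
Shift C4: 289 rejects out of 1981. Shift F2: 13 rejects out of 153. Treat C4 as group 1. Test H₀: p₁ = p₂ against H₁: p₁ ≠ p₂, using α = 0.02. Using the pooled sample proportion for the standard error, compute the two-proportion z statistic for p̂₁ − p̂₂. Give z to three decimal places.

z = 2.083

p̂₁ = 289/1981 ≈ 0.14589, p̂₂ = 13/153 ≈ 0.08497.
Pooled p̂ = (289+13)/(1981+153) = 302/2134 = 0.14152.
SE = √(0.121491 × 0.00704074) = 0.02925.
z = (0.14589 − 0.08497)/0.02925 = 0.06092/0.02925 = 2.083.
p-value = 2·P(Z > 2.083) ≈ 0.0373, so at α = 0.02 we fail to reject H₀.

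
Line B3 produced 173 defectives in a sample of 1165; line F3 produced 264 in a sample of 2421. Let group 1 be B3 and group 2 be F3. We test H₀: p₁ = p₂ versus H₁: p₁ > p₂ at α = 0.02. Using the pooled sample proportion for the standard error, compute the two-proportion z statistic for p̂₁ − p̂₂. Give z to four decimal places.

p̂₁ = 173/1165 ≈ 0.1484979, p̂₂ = 264/2421 ≈ 0.1090458.
Pooled p̂ = (173+264)/(1165+2421) = 437/3586 = 0.1218628.
SE = √(p̂(1−p̂)(1/n₁+1/n₂)) = √(0.1218628·0.8781372·0.00127142) = √(0.000136058) = 0.0116644.
z = (0.1484979 − 0.1090458)/0.0116644 = 0.0394521/0.0116644 = 3.3823.
p-value = P(Z > 3.382) ≈ 0.0004. With α = 0.02, reject H₀.

z = 3.3823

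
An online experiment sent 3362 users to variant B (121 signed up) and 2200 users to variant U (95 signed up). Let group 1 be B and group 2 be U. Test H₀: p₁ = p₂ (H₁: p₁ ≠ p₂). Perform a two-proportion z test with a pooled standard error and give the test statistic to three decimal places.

p̂₁ = 121/3362 ≈ 0.03599, p̂₂ = 95/2200 ≈ 0.04318.
Pooled p̂ = (121+95)/(3362+2200) = 216/5562 = 0.03883.
SE = √(p̂(1−p̂)(1/n₁+1/n₂)) = √(0.03883·0.96117·0.000751987) = √(2.80693e-05) = 0.00530.
z = (0.03599 − 0.04318)/0.00530 = -0.00719/0.00530 = -1.357.
Two-sided p-value ≈ 2·Φ(−1.357) = 0.1747.

z = -1.357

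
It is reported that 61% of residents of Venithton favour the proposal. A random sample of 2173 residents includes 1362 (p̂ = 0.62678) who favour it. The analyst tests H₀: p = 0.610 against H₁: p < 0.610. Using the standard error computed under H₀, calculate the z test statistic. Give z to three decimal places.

p̂ = 1362/2173 ≈ 0.62678.
SE = √(p₀(1−p₀)/n) = √(0.2379/2173) = 0.01046.
z = (0.62678 − 0.61)/0.01046 = 0.01678/0.01046 = 1.604.

z = 1.604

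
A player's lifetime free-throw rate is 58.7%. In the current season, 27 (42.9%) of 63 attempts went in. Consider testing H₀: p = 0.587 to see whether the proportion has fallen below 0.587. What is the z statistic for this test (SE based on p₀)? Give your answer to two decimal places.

z = -2.55

p̂ = 27/63 ≈ 0.4286.
Under H₀, SE = √(0.587·0.413/63) = √(0.00384811) = 0.0620.
z = (0.4286 − 0.587)/0.0620 = -0.1584/0.0620 = -2.55.
p-value = P(Z < -2.554) ≈ 0.0053.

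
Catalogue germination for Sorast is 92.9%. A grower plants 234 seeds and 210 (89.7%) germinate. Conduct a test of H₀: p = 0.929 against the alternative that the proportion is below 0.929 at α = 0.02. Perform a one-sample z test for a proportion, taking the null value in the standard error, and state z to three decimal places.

z = -1.880

p̂ = 210/234 ≈ 0.89744.
SE = √(p₀(1−p₀)/n) = √(0.065959/234) = 0.01679.
z = (0.89744 − 0.929)/0.01679 = -0.03156/0.01679 = -1.880.
p-value = P(Z < -1.880) ≈ 0.0301; since p > α = 0.02, fail to reject H₀.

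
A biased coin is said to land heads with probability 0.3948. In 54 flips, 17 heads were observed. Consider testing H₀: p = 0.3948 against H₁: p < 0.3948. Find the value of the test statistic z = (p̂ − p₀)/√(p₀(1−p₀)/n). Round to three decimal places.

z = -1.202

p̂ = 17/54 = 0.31481.
Standard error under H₀: √(0.3948×0.6052/54) = 0.06652.
z = (0.31481 − 0.3948)/0.06652 = -0.07999/0.06652 = -1.202.
p-value = P(Z < -1.202) ≈ 0.1146.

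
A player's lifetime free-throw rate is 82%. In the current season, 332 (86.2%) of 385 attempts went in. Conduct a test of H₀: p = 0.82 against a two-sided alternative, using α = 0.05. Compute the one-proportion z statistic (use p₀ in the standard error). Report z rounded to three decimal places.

z = 2.162

p̂ = 332/385 ≈ 0.86234.
Standard error under H₀: √(0.82×0.18/385) = 0.01958.
z = (0.86234 − 0.82)/0.01958 = 0.04234/0.01958 = 2.162.
Two-sided p-value ≈ 2·Φ(−2.162) = 0.0306; since p < α = 0.05, reject H₀.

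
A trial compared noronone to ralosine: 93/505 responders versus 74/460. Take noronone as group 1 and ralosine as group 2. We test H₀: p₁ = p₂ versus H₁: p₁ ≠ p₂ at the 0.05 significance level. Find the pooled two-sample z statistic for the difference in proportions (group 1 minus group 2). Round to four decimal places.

p̂₁ = 93/505 ≈ 0.1841584, p̂₂ = 74/460 ≈ 0.1608696.
Pooled p̂ = (93+74)/(505+460) = 167/965 = 0.1730570.
SE = √(p̂(1−p̂)(1/n₁+1/n₂)) = √(0.1730570·0.8269430·0.00415411) = √(0.000594488) = 0.0243821.
z = (0.1841584 − 0.1608696)/0.0243821 = 0.0232888/0.0243821 = 0.9552.
Two-sided p-value ≈ 2·Φ(−0.955) = 0.3395, so at α = 0.05 we fail to reject H₀.

z = 0.9552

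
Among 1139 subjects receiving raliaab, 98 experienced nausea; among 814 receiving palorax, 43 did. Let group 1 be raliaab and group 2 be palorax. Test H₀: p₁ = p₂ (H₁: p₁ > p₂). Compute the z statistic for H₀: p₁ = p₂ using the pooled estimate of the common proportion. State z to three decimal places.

z = 2.796

p̂₁ = 98/1139 = 0.086040, p̂₂ = 43/814 = 0.052826.
Pooled p̂ = (98+43)/(1139+814) = 141/1953 = 0.072197.
SE = √(0.0669843 × 0.00210646) = 0.011879.
z = (0.086040 − 0.052826)/0.011879 = 0.033214/0.011879 = 2.796.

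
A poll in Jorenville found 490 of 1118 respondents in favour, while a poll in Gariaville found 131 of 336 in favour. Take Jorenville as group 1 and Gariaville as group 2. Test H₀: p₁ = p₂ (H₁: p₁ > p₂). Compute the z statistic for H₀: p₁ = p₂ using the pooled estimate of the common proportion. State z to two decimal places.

z = 1.57

p̂₁ = 490/1118 = 0.4383, p̂₂ = 131/336 = 0.3899.
Pooled p̂ = (490+131)/(1118+336) = 621/1454 = 0.4271.
SE = √(0.244685 × 0.00387064) = 0.0308.
z = (0.4383 − 0.3899)/0.0308 = 0.0484/0.0308 = 1.57.
p-value = P(Z > 1.573) ≈ 0.0579.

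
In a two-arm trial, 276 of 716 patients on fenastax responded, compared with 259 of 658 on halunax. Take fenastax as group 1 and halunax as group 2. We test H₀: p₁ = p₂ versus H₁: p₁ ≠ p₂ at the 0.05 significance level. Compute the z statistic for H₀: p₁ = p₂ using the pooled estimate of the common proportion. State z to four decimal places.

p̂₁ = 276/716 = 0.385475, p̂₂ = 259/658 = 0.393617.
Pooled p̂ = (276+259)/(716+658) = 535/1374 = 0.389374.
SE = √(p̂(1−p̂)(1/n₁+1/n₂)) = √(0.389374·0.610626·0.0029164) = √(0.00069341) = 0.026333.
z = (0.385475 − 0.393617)/0.026333 = -0.008142/0.026333 = -0.3092.
Two-sided p-value ≈ 2·Φ(−0.309) = 0.7572, so at α = 0.05 we fail to reject H₀.

z = -0.3092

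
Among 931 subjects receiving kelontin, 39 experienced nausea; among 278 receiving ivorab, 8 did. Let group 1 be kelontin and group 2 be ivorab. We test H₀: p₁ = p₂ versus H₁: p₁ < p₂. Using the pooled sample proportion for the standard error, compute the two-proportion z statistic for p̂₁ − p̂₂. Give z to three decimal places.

p̂₁ = 39/931 = 0.041890, p̂₂ = 8/278 = 0.028777.
Pooled p̂ = (39+8)/(931+278) = 47/1209 = 0.038875.
SE = √(p̂(1−p̂)(1/n₁+1/n₂)) = √(0.038875·0.961125·0.00467124) = √(0.000174535) = 0.013211.
z = (0.041890 − 0.028777)/0.013211 = 0.013113/0.013211 = 0.993.
p-value = P(Z < 0.993) ≈ 0.8395.

z = 0.993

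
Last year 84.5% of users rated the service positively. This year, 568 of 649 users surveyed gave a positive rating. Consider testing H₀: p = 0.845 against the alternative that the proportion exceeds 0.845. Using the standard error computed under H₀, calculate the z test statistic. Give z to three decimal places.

z = 2.125

p̂ = 568/649 = 0.87519.
SE = √(p₀(1−p₀)/n) = √(0.13098/649) = 0.01421.
z = (0.87519 − 0.845)/0.01421 = 0.03019/0.01421 = 2.125.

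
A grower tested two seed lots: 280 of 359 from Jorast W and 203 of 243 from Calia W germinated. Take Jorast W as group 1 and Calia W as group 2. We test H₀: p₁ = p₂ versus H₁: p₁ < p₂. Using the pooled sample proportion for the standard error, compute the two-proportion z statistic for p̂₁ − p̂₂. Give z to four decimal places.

z = -1.6760

p̂₁ = 280/359 = 0.779944, p̂₂ = 203/243 = 0.835391.
Pooled p̂ = (280+203)/(359+243) = 483/602 = 0.802326.
SE = √(p̂(1−p̂)(1/n₁+1/n₂)) = √(0.802326·0.197674·0.00690074) = √(0.00109445) = 0.033083.
z = (0.779944 − 0.835391)/0.033083 = -0.055447/0.033083 = -1.6760.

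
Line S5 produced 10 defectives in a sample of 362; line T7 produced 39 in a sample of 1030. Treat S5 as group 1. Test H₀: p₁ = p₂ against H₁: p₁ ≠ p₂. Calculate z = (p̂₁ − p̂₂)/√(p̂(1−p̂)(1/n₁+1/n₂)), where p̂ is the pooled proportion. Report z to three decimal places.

z = -0.909

p̂₁ = 10/362 = 0.02762, p̂₂ = 39/1030 = 0.03786.
Pooled p̂ = (10+39)/(362+1030) = 49/1392 = 0.03520.
SE = √(p̂(1−p̂)(1/n₁+1/n₂)) = √(0.03520·0.96480·0.0037333) = √(0.000126791) = 0.01126.
z = (0.02762 − 0.03786)/0.01126 = -0.01024/0.01126 = -0.909.
Two-sided p-value ≈ 2·Φ(−0.909) = 0.3631.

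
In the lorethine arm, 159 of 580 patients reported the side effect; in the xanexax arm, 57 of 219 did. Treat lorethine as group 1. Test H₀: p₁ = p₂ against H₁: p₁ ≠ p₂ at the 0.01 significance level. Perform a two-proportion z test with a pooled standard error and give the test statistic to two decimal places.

z = 0.39

p̂₁ = 159/580 = 0.2741, p̂₂ = 57/219 = 0.2603.
Pooled p̂ = (159+57)/(580+219) = 216/799 = 0.2703.
SE = √(0.197255 × 0.00629035) = 0.0352.
z = (0.2741 − 0.2603)/0.0352 = 0.0138/0.0352 = 0.39.
p-value = 2·P(Z > 0.394) ≈ 0.6939; since p > α = 0.01, fail to reject H₀.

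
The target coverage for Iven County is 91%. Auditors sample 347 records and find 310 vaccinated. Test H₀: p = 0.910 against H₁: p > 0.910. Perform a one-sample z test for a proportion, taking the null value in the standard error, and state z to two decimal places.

p̂ = 310/347 ≈ 0.8934.
SE = √(p₀(1−p₀)/n) = √(0.0819/347) = 0.0154.
z = (0.8934 − 0.91)/0.0154 = -0.0166/0.0154 = -1.08.
p-value = P(Z > -1.082) ≈ 0.8605.

z = -1.08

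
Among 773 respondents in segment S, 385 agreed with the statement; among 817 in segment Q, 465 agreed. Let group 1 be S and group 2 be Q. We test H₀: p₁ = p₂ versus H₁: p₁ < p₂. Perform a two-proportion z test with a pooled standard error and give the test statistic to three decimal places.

p̂₁ = 385/773 = 0.49806, p̂₂ = 465/817 = 0.56916.
Pooled p̂ = (385+465)/(773+817) = 850/1590 = 0.53459.
SE = √(p̂(1−p̂)(1/n₁+1/n₂)) = √(0.53459·0.46541·0.00251765) = √(0.0006264) = 0.02503.
z = (0.49806 − 0.56916)/0.02503 = -0.07110/0.02503 = -2.841.

z = -2.841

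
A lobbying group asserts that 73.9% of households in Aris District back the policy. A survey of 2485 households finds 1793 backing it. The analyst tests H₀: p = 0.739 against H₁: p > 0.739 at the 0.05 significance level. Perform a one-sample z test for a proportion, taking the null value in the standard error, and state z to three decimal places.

p̂ = 1793/2485 ≈ 0.72153.
Standard error under H₀: √(0.739×0.261/2485) = 0.00881.
z = (0.72153 − 0.739)/0.00881 = -0.01747/0.00881 = -1.983.
p-value = P(Z > -1.983) ≈ 0.9763. With α = 0.05, fail to reject H₀.

z = -1.983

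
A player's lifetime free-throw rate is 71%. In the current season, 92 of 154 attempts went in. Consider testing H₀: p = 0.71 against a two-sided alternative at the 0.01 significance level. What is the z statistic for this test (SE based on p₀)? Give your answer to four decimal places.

z = -3.0794

p̂ = 92/154 ≈ 0.597403.
Under H₀, SE = √(0.71·0.29/154) = √(0.00133701) = 0.036565.
z = (0.597403 − 0.71)/0.036565 = -0.112597/0.036565 = -3.0794.
p-value = 2·P(Z > 3.079) ≈ 0.0021; since p < α = 0.01, reject H₀.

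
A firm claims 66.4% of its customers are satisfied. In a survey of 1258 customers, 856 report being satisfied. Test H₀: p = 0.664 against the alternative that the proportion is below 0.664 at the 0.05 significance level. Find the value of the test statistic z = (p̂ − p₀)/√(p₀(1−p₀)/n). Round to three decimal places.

z = 1.235

p̂ = 856/1258 = 0.68045.
Standard error under H₀: √(0.664×0.336/1258) = 0.01332.
z = (0.68045 − 0.664)/0.01332 = 0.01645/0.01332 = 1.235.
p-value = P(Z < 1.235) ≈ 0.8916, so at α = 0.05 we fail to reject H₀.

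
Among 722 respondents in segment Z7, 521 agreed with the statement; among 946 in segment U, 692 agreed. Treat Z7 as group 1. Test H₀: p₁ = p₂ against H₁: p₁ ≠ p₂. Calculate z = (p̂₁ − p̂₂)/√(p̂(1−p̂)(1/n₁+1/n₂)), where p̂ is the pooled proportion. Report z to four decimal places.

z = -0.4495

p̂₁ = 521/722 ≈ 0.721607, p̂₂ = 692/946 ≈ 0.731501.
Pooled p̂ = (521+692)/(722+946) = 1213/1668 = 0.727218.
SE = √(p̂(1−p̂)(1/n₁+1/n₂)) = √(0.727218·0.272782·0.00244212) = √(0.000484449) = 0.022010.
z = (0.721607 − 0.731501)/0.022010 = -0.009894/0.022010 = -0.4495.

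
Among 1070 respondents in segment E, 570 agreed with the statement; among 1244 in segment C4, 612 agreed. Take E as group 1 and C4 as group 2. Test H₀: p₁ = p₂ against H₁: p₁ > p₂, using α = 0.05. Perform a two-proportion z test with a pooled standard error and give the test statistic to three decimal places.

z = 1.955

p̂₁ = 570/1070 = 0.53271, p̂₂ = 612/1244 = 0.49196.
Pooled p̂ = (570+612)/(1070+1244) = 1182/2314 = 0.51080.
SE = √(p̂(1−p̂)(1/n₁+1/n₂)) = √(0.51080·0.48920·0.00173844) = √(0.000434407) = 0.02084.
z = (0.53271 − 0.49196)/0.02084 = 0.04075/0.02084 = 1.955.
p-value = P(Z > 1.955) ≈ 0.0253. With α = 0.05, reject H₀.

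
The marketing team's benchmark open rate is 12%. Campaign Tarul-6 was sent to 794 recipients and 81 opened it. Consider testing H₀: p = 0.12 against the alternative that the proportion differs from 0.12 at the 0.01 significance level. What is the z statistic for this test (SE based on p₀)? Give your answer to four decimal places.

z = -1.5595

p̂ = 81/794 = 0.1020151.
SE = √(p₀(1−p₀)/n) = √(0.1056/794) = 0.0115325.
z = (0.1020151 − 0.12)/0.0115325 = -0.0179849/0.0115325 = -1.5595.
Two-sided p-value ≈ 2·Φ(−1.560) = 0.1189. With α = 0.01, fail to reject H₀.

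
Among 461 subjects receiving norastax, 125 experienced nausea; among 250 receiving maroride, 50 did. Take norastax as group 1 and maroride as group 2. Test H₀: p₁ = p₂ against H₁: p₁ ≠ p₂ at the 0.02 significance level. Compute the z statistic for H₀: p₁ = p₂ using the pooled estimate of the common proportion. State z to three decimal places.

p̂₁ = 125/461 = 0.27115, p̂₂ = 50/250 = 0.20000.
Pooled p̂ = (125+50)/(461+250) = 175/711 = 0.24613.
SE = √(p̂(1−p̂)(1/n₁+1/n₂)) = √(0.24613·0.75387·0.0061692) = √(0.0011447) = 0.03383.
z = (0.27115 − 0.20000)/0.03383 = 0.07115/0.03383 = 2.103.
Two-sided p-value ≈ 2·Φ(−2.103) = 0.0355, so at α = 0.02 we fail to reject H₀.

z = 2.103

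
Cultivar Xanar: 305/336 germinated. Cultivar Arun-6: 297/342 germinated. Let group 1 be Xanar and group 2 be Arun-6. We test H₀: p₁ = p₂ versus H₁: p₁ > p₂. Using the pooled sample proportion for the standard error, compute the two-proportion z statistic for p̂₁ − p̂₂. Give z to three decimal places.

z = 1.622

p̂₁ = 305/336 = 0.907738, p̂₂ = 297/342 = 0.868421.
Pooled p̂ = (305+297)/(336+342) = 602/678 = 0.887906.
SE = √(0.0995292 × 0.00590017) = 0.024233.
z = (0.907738 − 0.868421)/0.024233 = 0.039317/0.024233 = 1.622.
p-value = P(Z > 1.622) ≈ 0.0524.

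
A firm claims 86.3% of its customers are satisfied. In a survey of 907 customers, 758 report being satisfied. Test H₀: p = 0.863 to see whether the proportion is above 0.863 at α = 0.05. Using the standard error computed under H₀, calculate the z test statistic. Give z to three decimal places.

z = -2.389

p̂ = 758/907 ≈ 0.83572.
Under H₀, SE = √(0.863·0.137/907) = √(0.000130354) = 0.01142.
z = (0.83572 − 0.863)/0.01142 = -0.02728/0.01142 = -2.389.
p-value = P(Z > -2.389) ≈ 0.9916; since p > α = 0.05, fail to reject H₀.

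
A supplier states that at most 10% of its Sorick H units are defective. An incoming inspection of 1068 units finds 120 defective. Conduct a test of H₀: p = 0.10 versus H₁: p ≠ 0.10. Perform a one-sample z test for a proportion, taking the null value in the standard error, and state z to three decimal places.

p̂ = 120/1068 ≈ 0.11236.
Standard error under H₀: √(0.1×0.9/1068) = 0.00918.
z = (0.11236 − 0.1)/0.00918 = 0.01236/0.00918 = 1.346.
Two-sided p-value ≈ 2·Φ(−1.346) = 0.1782.

z = 1.346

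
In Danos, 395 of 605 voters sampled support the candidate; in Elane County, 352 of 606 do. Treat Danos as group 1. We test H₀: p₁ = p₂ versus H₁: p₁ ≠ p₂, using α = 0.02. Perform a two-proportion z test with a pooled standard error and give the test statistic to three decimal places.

p̂₁ = 395/605 = 0.65289, p̂₂ = 352/606 = 0.58086.
Pooled p̂ = (395+352)/(605+606) = 747/1211 = 0.61685.
SE = √(0.236347 × 0.00330306) = 0.02794.
z = (0.65289 − 0.58086)/0.02794 = 0.07203/0.02794 = 2.578.
p-value = 2·P(Z > 2.578) ≈ 0.0099, so at α = 0.02 we reject H₀.

z = 2.578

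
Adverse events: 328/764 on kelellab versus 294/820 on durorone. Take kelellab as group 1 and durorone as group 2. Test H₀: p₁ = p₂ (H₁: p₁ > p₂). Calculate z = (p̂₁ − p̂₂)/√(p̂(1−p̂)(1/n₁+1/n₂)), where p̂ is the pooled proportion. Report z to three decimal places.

p̂₁ = 328/764 ≈ 0.4293194, p̂₂ = 294/820 ≈ 0.3585366.
Pooled p̂ = (328+294)/(764+820) = 622/1584 = 0.3926768.
SE = √(p̂(1−p̂)(1/n₁+1/n₂)) = √(0.3926768·0.6073232·0.00252841) = √(0.00060298) = 0.0245557.
z = (0.4293194 − 0.3585366)/0.0245557 = 0.0707828/0.0245557 = 2.883.

z = 2.883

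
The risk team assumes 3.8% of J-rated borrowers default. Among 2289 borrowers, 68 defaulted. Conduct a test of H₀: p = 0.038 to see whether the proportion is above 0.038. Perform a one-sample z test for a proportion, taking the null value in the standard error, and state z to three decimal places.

z = -2.075

p̂ = 68/2289 ≈ 0.029707.
SE = √(p₀(1−p₀)/n) = √(0.036556/2289) = 0.003996.
z = (0.029707 − 0.038)/0.003996 = -0.008293/0.003996 = -2.075.
p-value = P(Z > -2.075) ≈ 0.9810.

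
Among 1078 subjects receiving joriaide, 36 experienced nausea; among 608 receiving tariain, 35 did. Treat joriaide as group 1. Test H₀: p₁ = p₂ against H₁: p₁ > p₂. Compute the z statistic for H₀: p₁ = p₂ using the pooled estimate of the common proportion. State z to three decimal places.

p̂₁ = 36/1078 ≈ 0.033395, p̂₂ = 35/608 ≈ 0.057566.
Pooled p̂ = (36+35)/(1078+608) = 71/1686 = 0.042112.
SE = √(0.0403381 × 0.00257238) = 0.010187.
z = (0.033395 − 0.057566)/0.010187 = -0.024171/0.010187 = -2.373.
p-value = P(Z > -2.373) ≈ 0.9912.

z = -2.373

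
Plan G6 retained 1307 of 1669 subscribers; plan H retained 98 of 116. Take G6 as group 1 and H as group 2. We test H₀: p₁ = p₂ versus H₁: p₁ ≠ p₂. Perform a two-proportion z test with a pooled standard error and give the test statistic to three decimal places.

z = -1.570

p̂₁ = 1307/1669 = 0.78310, p̂₂ = 98/116 = 0.84483.
Pooled p̂ = (1307+98)/(1669+116) = 1405/1785 = 0.78711.
SE = √(p̂(1−p̂)(1/n₁+1/n₂)) = √(0.78711·0.21289·0.00921985) = √(0.00154492) = 0.03931.
z = (0.78310 − 0.84483)/0.03931 = -0.06173/0.03931 = -1.570.
Two-sided p-value ≈ 2·Φ(−1.570) = 0.1163.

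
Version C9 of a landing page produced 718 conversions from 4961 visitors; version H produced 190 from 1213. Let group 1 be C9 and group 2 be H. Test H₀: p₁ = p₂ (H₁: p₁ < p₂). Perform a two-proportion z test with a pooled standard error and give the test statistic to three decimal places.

z = -1.050

p̂₁ = 718/4961 = 0.14473, p̂₂ = 190/1213 = 0.15664.
Pooled p̂ = (718+190)/(4961+1213) = 908/6174 = 0.14707.
SE = √(0.125439 × 0.00102597) = 0.01134.
z = (0.14473 − 0.15664)/0.01134 = -0.01191/0.01134 = -1.050.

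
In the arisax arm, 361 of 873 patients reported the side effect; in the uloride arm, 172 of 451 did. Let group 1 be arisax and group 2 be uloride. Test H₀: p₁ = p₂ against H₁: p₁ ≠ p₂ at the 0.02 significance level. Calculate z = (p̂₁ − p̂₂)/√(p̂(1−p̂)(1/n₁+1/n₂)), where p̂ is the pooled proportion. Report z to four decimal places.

z = 1.1302

p̂₁ = 361/873 = 0.413517, p̂₂ = 172/451 = 0.381375.
Pooled p̂ = (361+172)/(873+451) = 533/1324 = 0.402568.
SE = √(0.240507 × 0.00336277) = 0.028439.
z = (0.413517 − 0.381375)/0.028439 = 0.032142/0.028439 = 1.1302.
p-value = 2·P(Z > 1.130) ≈ 0.2584. With α = 0.02, fail to reject H₀.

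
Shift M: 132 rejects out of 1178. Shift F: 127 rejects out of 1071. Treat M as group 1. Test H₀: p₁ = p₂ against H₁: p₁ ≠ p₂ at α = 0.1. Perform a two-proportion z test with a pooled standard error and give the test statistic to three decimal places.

z = -0.484

p̂₁ = 132/1178 ≈ 0.11205, p̂₂ = 127/1071 ≈ 0.11858.
Pooled p̂ = (132+127)/(1178+1071) = 259/2249 = 0.11516.
SE = √(0.1019 × 0.0017826) = 0.01348.
z = (0.11205 − 0.11858)/0.01348 = -0.00653/0.01348 = -0.484.
p-value = 2·P(Z > 0.484) ≈ 0.6282, so at α = 0.1 we fail to reject H₀.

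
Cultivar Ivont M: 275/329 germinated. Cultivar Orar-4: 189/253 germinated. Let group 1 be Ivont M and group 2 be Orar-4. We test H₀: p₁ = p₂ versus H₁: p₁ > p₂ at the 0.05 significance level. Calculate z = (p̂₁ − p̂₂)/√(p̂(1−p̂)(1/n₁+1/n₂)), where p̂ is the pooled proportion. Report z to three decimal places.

p̂₁ = 275/329 ≈ 0.83587, p̂₂ = 189/253 ≈ 0.74704.
Pooled p̂ = (275+189)/(329+253) = 464/582 = 0.79725.
SE = √(0.161642 × 0.00699208) = 0.03362.
z = (0.83587 − 0.74704)/0.03362 = 0.08883/0.03362 = 2.642.
p-value = P(Z > 2.642) ≈ 0.0041, so at α = 0.05 we reject H₀.

z = 2.642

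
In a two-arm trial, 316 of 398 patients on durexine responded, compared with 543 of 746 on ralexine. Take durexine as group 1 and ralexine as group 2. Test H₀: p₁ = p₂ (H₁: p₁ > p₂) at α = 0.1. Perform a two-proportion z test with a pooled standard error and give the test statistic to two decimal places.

p̂₁ = 316/398 = 0.79397, p̂₂ = 543/746 = 0.72788.
Pooled p̂ = (316+543)/(398+746) = 859/1144 = 0.75087.
SE = √(0.187062 × 0.00385305) = 0.02685.
z = (0.79397 − 0.72788)/0.02685 = 0.06609/0.02685 = 2.46.
p-value = P(Z > 2.462) ≈ 0.0069. With α = 0.1, reject H₀.

z = 2.46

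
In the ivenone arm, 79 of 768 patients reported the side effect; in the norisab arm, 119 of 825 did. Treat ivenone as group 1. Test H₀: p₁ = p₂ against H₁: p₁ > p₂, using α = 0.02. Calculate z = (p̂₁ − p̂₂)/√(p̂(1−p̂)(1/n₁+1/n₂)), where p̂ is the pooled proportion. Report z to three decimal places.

p̂₁ = 79/768 ≈ 0.102865, p̂₂ = 119/825 ≈ 0.144242.
Pooled p̂ = (79+119)/(768+825) = 198/1593 = 0.124294.
SE = √(0.108845 × 0.0025142) = 0.016543.
z = (0.102865 − 0.144242)/0.016543 = -0.041377/0.016543 = -2.501.
p-value = P(Z > -2.501) ≈ 0.9938. With α = 0.02, fail to reject H₀.

z = -2.501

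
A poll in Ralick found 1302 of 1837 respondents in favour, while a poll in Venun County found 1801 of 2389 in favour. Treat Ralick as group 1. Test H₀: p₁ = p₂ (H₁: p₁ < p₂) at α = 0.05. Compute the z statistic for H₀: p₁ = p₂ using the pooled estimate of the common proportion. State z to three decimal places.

p̂₁ = 1302/1837 ≈ 0.708764, p̂₂ = 1801/2389 ≈ 0.753872.
Pooled p̂ = (1302+1801)/(1837+2389) = 3103/4226 = 0.734264.
SE = √(p̂(1−p̂)(1/n₁+1/n₂)) = √(0.734264·0.265736·0.000962951) = √(0.000187891) = 0.013707.
z = (0.708764 − 0.753872)/0.013707 = -0.045108/0.013707 = -3.291.
p-value = P(Z < -3.291) ≈ 0.0005; since p < α = 0.05, reject H₀.

z = -3.291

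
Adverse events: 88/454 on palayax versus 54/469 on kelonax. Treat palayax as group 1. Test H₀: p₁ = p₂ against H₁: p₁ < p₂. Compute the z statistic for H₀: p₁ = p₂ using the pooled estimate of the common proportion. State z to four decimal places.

z = 3.3127

p̂₁ = 88/454 = 0.193833, p̂₂ = 54/469 = 0.115139.
Pooled p̂ = (88+54)/(454+469) = 142/923 = 0.153846.
SE = √(0.130178 × 0.00433484) = 0.023755.
z = (0.193833 − 0.115139)/0.023755 = 0.078694/0.023755 = 3.3127.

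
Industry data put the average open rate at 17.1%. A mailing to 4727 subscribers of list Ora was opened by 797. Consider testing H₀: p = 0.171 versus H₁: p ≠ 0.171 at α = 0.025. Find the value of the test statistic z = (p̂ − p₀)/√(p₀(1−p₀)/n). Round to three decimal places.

z = -0.437

p̂ = 797/4727 ≈ 0.168606.
SE = √(p₀(1−p₀)/n) = √(0.14176/4727) = 0.005476.
z = (0.168606 − 0.171)/0.005476 = -0.002394/0.005476 = -0.437.
p-value = 2·P(Z > 0.437) ≈ 0.6620; since p > α = 0.025, fail to reject H₀.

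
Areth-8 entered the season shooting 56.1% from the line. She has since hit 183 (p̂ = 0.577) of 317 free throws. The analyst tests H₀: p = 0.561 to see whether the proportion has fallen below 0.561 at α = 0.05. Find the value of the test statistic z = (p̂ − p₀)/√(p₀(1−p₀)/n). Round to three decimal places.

z = 0.584

p̂ = 183/317 ≈ 0.57729.
SE = √(p₀(1−p₀)/n) = √(0.24628/317) = 0.02787.
z = (0.57729 − 0.561)/0.02787 = 0.01629/0.02787 = 0.584.
p-value = P(Z < 0.584) ≈ 0.7205; since p > α = 0.05, fail to reject H₀.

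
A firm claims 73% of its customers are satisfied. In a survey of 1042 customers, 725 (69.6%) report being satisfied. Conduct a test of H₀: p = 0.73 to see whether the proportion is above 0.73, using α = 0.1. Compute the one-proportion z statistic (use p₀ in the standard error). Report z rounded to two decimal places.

p̂ = 725/1042 = 0.69578.
Under H₀, SE = √(0.73·0.27/1042) = √(0.000189155) = 0.01375.
z = (0.69578 − 0.73)/0.01375 = -0.03422/0.01375 = -2.49.
p-value = P(Z > -2.488) ≈ 0.9936; since p > α = 0.1, fail to reject H₀.

z = -2.49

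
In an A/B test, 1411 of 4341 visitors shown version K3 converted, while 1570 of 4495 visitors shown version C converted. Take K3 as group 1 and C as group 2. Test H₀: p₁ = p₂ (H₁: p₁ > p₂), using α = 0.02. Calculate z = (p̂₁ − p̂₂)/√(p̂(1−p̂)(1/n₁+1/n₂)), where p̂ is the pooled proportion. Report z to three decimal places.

p̂₁ = 1411/4341 ≈ 0.325040, p̂₂ = 1570/4495 ≈ 0.349277.
Pooled p̂ = (1411+1570)/(4341+4495) = 2981/8836 = 0.337370.
SE = √(p̂(1−p̂)(1/n₁+1/n₂)) = √(0.337370·0.662630·0.000452831) = √(0.000101231) = 0.010061.
z = (0.325040 − 0.349277)/0.010061 = -0.024237/0.010061 = -2.409.
p-value = P(Z > -2.409) ≈ 0.9920, so at α = 0.02 we fail to reject H₀.

z = -2.409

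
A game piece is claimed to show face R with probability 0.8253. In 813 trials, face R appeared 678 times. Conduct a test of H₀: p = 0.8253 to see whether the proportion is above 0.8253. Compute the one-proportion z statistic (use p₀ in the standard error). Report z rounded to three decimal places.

p̂ = 678/813 = 0.83395.
Standard error under H₀: √(0.8253×0.1747/813) = 0.01332.
z = (0.83395 − 0.8253)/0.01332 = 0.00865/0.01332 = 0.649.
p-value = P(Z > 0.649) ≈ 0.2580.

z = 0.649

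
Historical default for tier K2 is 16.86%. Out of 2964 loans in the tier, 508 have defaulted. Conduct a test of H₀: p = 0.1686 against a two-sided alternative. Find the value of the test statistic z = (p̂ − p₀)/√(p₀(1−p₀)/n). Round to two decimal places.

z = 0.41

p̂ = 508/2964 ≈ 0.1714.
Standard error under H₀: √(0.1686×0.8314/2964) = 0.0069.
z = (0.1714 − 0.1686)/0.0069 = 0.0028/0.0069 = 0.41.
p-value = 2·P(Z > 0.406) ≈ 0.6850.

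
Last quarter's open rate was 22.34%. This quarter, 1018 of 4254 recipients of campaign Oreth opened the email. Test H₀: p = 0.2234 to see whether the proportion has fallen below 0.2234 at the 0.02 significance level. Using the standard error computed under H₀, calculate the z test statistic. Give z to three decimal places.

p̂ = 1018/4254 ≈ 0.239304.
SE = √(p₀(1−p₀)/n) = √(0.17349/4254) = 0.006386.
z = (0.239304 − 0.2234)/0.006386 = 0.015904/0.006386 = 2.490.
p-value = P(Z < 2.490) ≈ 0.9936, so at α = 0.02 we fail to reject H₀.

z = 2.490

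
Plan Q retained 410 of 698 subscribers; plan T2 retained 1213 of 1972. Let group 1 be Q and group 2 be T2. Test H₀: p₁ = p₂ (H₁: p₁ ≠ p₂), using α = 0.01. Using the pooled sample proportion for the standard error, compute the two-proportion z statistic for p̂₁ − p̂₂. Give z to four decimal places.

p̂₁ = 410/698 = 0.587393, p̂₂ = 1213/1972 = 0.615112.
Pooled p̂ = (410+1213)/(698+1972) = 1623/2670 = 0.607865.
SE = √(p̂(1−p̂)(1/n₁+1/n₂)) = √(0.607865·0.392135·0.00193976) = √(0.000462372) = 0.021503.
z = (0.587393 − 0.615112)/0.021503 = -0.027719/0.021503 = -1.2891.
Two-sided p-value ≈ 2·Φ(−1.289) = 0.1974; since p > α = 0.01, fail to reject H₀.

z = -1.2891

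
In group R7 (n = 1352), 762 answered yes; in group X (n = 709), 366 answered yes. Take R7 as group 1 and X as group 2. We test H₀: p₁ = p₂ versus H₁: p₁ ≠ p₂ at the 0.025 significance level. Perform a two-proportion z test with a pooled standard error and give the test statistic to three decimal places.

p̂₁ = 762/1352 ≈ 0.56361, p̂₂ = 366/709 ≈ 0.51622.
Pooled p̂ = (762+366)/(1352+709) = 1128/2061 = 0.54731.
SE = √(0.247762 × 0.00215008) = 0.02308.
z = (0.56361 − 0.51622)/0.02308 = 0.04739/0.02308 = 2.053.
p-value = 2·P(Z > 2.053) ≈ 0.0401. With α = 0.025, fail to reject H₀.

z = 2.053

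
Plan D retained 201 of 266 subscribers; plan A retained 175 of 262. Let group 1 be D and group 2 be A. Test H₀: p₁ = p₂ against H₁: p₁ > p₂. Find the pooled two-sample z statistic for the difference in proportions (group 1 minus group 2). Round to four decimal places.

p̂₁ = 201/266 ≈ 0.755639, p̂₂ = 175/262 ≈ 0.667939.
Pooled p̂ = (201+175)/(266+262) = 376/528 = 0.712121.
SE = √(0.205005 × 0.00757619) = 0.039410.
z = (0.755639 − 0.667939)/0.039410 = 0.087700/0.039410 = 2.2253.
p-value = P(Z > 2.225) ≈ 0.0130.

z = 2.2253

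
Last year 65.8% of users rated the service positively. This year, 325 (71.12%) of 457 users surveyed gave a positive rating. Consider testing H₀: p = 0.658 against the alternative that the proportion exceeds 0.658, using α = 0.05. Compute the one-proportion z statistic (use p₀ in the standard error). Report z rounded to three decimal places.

p̂ = 325/457 ≈ 0.71116.
SE = √(p₀(1−p₀)/n) = √(0.22504/457) = 0.02219.
z = (0.71116 − 0.658)/0.02219 = 0.05316/0.02219 = 2.396.
p-value = P(Z > 2.396) ≈ 0.0083, so at α = 0.05 we reject H₀.

z = 2.396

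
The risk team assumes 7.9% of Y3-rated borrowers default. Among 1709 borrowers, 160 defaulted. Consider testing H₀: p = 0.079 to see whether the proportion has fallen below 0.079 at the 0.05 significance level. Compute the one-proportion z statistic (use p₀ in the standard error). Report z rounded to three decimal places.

z = 2.241

p̂ = 160/1709 ≈ 0.093622.
Standard error under H₀: √(0.079×0.921/1709) = 0.006525.
z = (0.093622 − 0.079)/0.006525 = 0.014622/0.006525 = 2.241.
p-value = P(Z < 2.241) ≈ 0.9875. With α = 0.05, fail to reject H₀.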